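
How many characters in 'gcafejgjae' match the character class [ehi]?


Character class [ehi] matches any of: {e, h, i}
Scanning string 'gcafejgjae' character by character:
  pos 0: 'g' -> no
  pos 1: 'c' -> no
  pos 2: 'a' -> no
  pos 3: 'f' -> no
  pos 4: 'e' -> MATCH
  pos 5: 'j' -> no
  pos 6: 'g' -> no
  pos 7: 'j' -> no
  pos 8: 'a' -> no
  pos 9: 'e' -> MATCH
Total matches: 2

2


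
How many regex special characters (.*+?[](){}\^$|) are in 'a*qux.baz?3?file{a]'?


Regex special characters are: . * + ? [ ] ( ) { } \ ^ $ |
Scanning 'a*qux.baz?3?file{a]':
  pos 1: '*' -> SPECIAL
  pos 5: '.' -> SPECIAL
  pos 9: '?' -> SPECIAL
  pos 11: '?' -> SPECIAL
  pos 16: '{' -> SPECIAL
  pos 18: ']' -> SPECIAL
Special chars found: ['*', '.', '?', '?', '{', ']']
Total: 6

6


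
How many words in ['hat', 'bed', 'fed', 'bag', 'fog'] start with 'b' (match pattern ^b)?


Pattern ^b anchors to start of word. Check which words begin with 'b':
  'hat' -> no
  'bed' -> MATCH (starts with 'b')
  'fed' -> no
  'bag' -> MATCH (starts with 'b')
  'fog' -> no
Matching words: ['bed', 'bag']
Count: 2

2


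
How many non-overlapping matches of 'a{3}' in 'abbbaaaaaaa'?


Pattern 'a{3}' matches exactly 3 consecutive a's (greedy, non-overlapping).
String: 'abbbaaaaaaa'
Scanning for runs of a's:
  Run at pos 0: 'a' (length 1) -> 0 match(es)
  Run at pos 4: 'aaaaaaa' (length 7) -> 2 match(es)
Matches found: ['aaa', 'aaa']
Total: 2

2


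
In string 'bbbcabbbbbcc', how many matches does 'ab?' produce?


Pattern 'ab?' matches 'a' optionally followed by 'b'.
String: 'bbbcabbbbbcc'
Scanning left to right for 'a' then checking next char:
  Match 1: 'ab' (a followed by b)
Total matches: 1

1


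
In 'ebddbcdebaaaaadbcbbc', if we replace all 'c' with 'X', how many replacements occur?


re.sub('c', 'X', text) replaces every occurrence of 'c' with 'X'.
Text: 'ebddbcdebaaaaadbcbbc'
Scanning for 'c':
  pos 5: 'c' -> replacement #1
  pos 16: 'c' -> replacement #2
  pos 19: 'c' -> replacement #3
Total replacements: 3

3


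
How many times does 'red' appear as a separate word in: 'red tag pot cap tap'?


Scanning each word for exact match 'red':
  Word 1: 'red' -> MATCH
  Word 2: 'tag' -> no
  Word 3: 'pot' -> no
  Word 4: 'cap' -> no
  Word 5: 'tap' -> no
Total matches: 1

1


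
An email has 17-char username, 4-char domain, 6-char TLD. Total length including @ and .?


An email address has format: username@domain.tld
Username length: 17
'@' character: 1
Domain length: 4
'.' character: 1
TLD length: 6
Total = 17 + 1 + 4 + 1 + 6 = 29

29


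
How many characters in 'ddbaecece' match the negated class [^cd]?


Negated class [^cd] matches any char NOT in {c, d}
Scanning 'ddbaecece':
  pos 0: 'd' -> no (excluded)
  pos 1: 'd' -> no (excluded)
  pos 2: 'b' -> MATCH
  pos 3: 'a' -> MATCH
  pos 4: 'e' -> MATCH
  pos 5: 'c' -> no (excluded)
  pos 6: 'e' -> MATCH
  pos 7: 'c' -> no (excluded)
  pos 8: 'e' -> MATCH
Total matches: 5

5


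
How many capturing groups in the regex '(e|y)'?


To count capturing groups, count each '(' that starts a group.
Pattern: '(e|y)'
Walking through the pattern:
  Position 0: '(' -> group #1
Total capturing groups: 1

1


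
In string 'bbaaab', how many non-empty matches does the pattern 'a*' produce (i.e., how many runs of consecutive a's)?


Pattern 'a*' matches zero or more a's. We want non-empty runs of consecutive a's.
String: 'bbaaab'
Walking through the string to find runs of a's:
  Run 1: positions 2-4 -> 'aaa'
Non-empty runs found: ['aaa']
Count: 1

1


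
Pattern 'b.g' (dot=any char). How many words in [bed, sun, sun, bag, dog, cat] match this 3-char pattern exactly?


Pattern 'b.g' means: starts with 'b', any single char, ends with 'g'.
Checking each word (must be exactly 3 chars):
  'bed' (len=3): no
  'sun' (len=3): no
  'sun' (len=3): no
  'bag' (len=3): MATCH
  'dog' (len=3): no
  'cat' (len=3): no
Matching words: ['bag']
Total: 1

1


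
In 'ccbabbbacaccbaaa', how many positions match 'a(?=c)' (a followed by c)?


Lookahead 'a(?=c)' matches 'a' only when followed by 'c'.
String: 'ccbabbbacaccbaaa'
Checking each position where char is 'a':
  pos 3: 'a' -> no (next='b')
  pos 7: 'a' -> MATCH (next='c')
  pos 9: 'a' -> MATCH (next='c')
  pos 13: 'a' -> no (next='a')
  pos 14: 'a' -> no (next='a')
Matching positions: [7, 9]
Count: 2

2


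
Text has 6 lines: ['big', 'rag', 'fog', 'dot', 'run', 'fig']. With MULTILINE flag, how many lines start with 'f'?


With MULTILINE flag, ^ matches the start of each line.
Lines: ['big', 'rag', 'fog', 'dot', 'run', 'fig']
Checking which lines start with 'f':
  Line 1: 'big' -> no
  Line 2: 'rag' -> no
  Line 3: 'fog' -> MATCH
  Line 4: 'dot' -> no
  Line 5: 'run' -> no
  Line 6: 'fig' -> MATCH
Matching lines: ['fog', 'fig']
Count: 2

2


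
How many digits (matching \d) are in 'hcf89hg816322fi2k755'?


\d matches any digit 0-9.
Scanning 'hcf89hg816322fi2k755':
  pos 3: '8' -> DIGIT
  pos 4: '9' -> DIGIT
  pos 7: '8' -> DIGIT
  pos 8: '1' -> DIGIT
  pos 9: '6' -> DIGIT
  pos 10: '3' -> DIGIT
  pos 11: '2' -> DIGIT
  pos 12: '2' -> DIGIT
  pos 15: '2' -> DIGIT
  pos 17: '7' -> DIGIT
  pos 18: '5' -> DIGIT
  pos 19: '5' -> DIGIT
Digits found: ['8', '9', '8', '1', '6', '3', '2', '2', '2', '7', '5', '5']
Total: 12

12


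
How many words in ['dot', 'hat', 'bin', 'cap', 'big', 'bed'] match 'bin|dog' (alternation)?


Alternation 'bin|dog' matches either 'bin' or 'dog'.
Checking each word:
  'dot' -> no
  'hat' -> no
  'bin' -> MATCH
  'cap' -> no
  'big' -> no
  'bed' -> no
Matches: ['bin']
Count: 1

1


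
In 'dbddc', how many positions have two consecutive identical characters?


Looking for consecutive identical characters in 'dbddc':
  pos 0-1: 'd' vs 'b' -> different
  pos 1-2: 'b' vs 'd' -> different
  pos 2-3: 'd' vs 'd' -> MATCH ('dd')
  pos 3-4: 'd' vs 'c' -> different
Consecutive identical pairs: ['dd']
Count: 1

1


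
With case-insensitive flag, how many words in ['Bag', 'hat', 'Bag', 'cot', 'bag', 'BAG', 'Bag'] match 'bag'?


Case-insensitive matching: compare each word's lowercase form to 'bag'.
  'Bag' -> lower='bag' -> MATCH
  'hat' -> lower='hat' -> no
  'Bag' -> lower='bag' -> MATCH
  'cot' -> lower='cot' -> no
  'bag' -> lower='bag' -> MATCH
  'BAG' -> lower='bag' -> MATCH
  'Bag' -> lower='bag' -> MATCH
Matches: ['Bag', 'Bag', 'bag', 'BAG', 'Bag']
Count: 5

5


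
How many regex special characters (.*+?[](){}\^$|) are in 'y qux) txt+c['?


Regex special characters are: . * + ? [ ] ( ) { } \ ^ $ |
Scanning 'y qux) txt+c[':
  pos 5: ')' -> SPECIAL
  pos 10: '+' -> SPECIAL
  pos 12: '[' -> SPECIAL
Special chars found: [')', '+', '[']
Total: 3

3


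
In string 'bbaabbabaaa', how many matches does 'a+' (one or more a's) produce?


Pattern 'a+' matches one or more consecutive a's.
String: 'bbaabbabaaa'
Scanning for runs of a:
  Match 1: 'aa' (length 2)
  Match 2: 'a' (length 1)
  Match 3: 'aaa' (length 3)
Total matches: 3

3


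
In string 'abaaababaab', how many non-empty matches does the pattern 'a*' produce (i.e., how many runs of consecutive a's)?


Pattern 'a*' matches zero or more a's. We want non-empty runs of consecutive a's.
String: 'abaaababaab'
Walking through the string to find runs of a's:
  Run 1: positions 0-0 -> 'a'
  Run 2: positions 2-4 -> 'aaa'
  Run 3: positions 6-6 -> 'a'
  Run 4: positions 8-9 -> 'aa'
Non-empty runs found: ['a', 'aaa', 'a', 'aa']
Count: 4

4


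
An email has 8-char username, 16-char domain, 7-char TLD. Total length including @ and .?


An email address has format: username@domain.tld
Username length: 8
'@' character: 1
Domain length: 16
'.' character: 1
TLD length: 7
Total = 8 + 1 + 16 + 1 + 7 = 33

33


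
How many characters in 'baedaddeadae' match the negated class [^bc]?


Negated class [^bc] matches any char NOT in {b, c}
Scanning 'baedaddeadae':
  pos 0: 'b' -> no (excluded)
  pos 1: 'a' -> MATCH
  pos 2: 'e' -> MATCH
  pos 3: 'd' -> MATCH
  pos 4: 'a' -> MATCH
  pos 5: 'd' -> MATCH
  pos 6: 'd' -> MATCH
  pos 7: 'e' -> MATCH
  pos 8: 'a' -> MATCH
  pos 9: 'd' -> MATCH
  pos 10: 'a' -> MATCH
  pos 11: 'e' -> MATCH
Total matches: 11

11


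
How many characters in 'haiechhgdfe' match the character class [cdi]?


Character class [cdi] matches any of: {c, d, i}
Scanning string 'haiechhgdfe' character by character:
  pos 0: 'h' -> no
  pos 1: 'a' -> no
  pos 2: 'i' -> MATCH
  pos 3: 'e' -> no
  pos 4: 'c' -> MATCH
  pos 5: 'h' -> no
  pos 6: 'h' -> no
  pos 7: 'g' -> no
  pos 8: 'd' -> MATCH
  pos 9: 'f' -> no
  pos 10: 'e' -> no
Total matches: 3

3


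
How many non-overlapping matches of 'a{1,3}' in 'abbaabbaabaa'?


Pattern 'a{1,3}' matches between 1 and 3 consecutive a's (greedy).
String: 'abbaabbaabaa'
Finding runs of a's and applying greedy matching:
  Run at pos 0: 'a' (length 1)
  Run at pos 3: 'aa' (length 2)
  Run at pos 7: 'aa' (length 2)
  Run at pos 10: 'aa' (length 2)
Matches: ['a', 'aa', 'aa', 'aa']
Count: 4

4


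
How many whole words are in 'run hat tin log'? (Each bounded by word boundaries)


Word boundaries (\b) mark the start/end of each word.
Text: 'run hat tin log'
Splitting by whitespace:
  Word 1: 'run'
  Word 2: 'hat'
  Word 3: 'tin'
  Word 4: 'log'
Total whole words: 4

4


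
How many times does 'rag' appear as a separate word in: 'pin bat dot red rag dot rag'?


Scanning each word for exact match 'rag':
  Word 1: 'pin' -> no
  Word 2: 'bat' -> no
  Word 3: 'dot' -> no
  Word 4: 'red' -> no
  Word 5: 'rag' -> MATCH
  Word 6: 'dot' -> no
  Word 7: 'rag' -> MATCH
Total matches: 2

2


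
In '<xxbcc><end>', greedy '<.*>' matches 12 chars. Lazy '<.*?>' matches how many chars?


Greedy '<.*>' tries to match as MUCH as possible.
Lazy '<.*?>' tries to match as LITTLE as possible.

String: '<xxbcc><end>'
Greedy '<.*>' starts at first '<' and extends to the LAST '>': '<xxbcc><end>' (12 chars)
Lazy '<.*?>' starts at first '<' and stops at the FIRST '>': '<xxbcc>' (7 chars)

7


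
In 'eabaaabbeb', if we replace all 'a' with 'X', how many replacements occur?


re.sub('a', 'X', text) replaces every occurrence of 'a' with 'X'.
Text: 'eabaaabbeb'
Scanning for 'a':
  pos 1: 'a' -> replacement #1
  pos 3: 'a' -> replacement #2
  pos 4: 'a' -> replacement #3
  pos 5: 'a' -> replacement #4
Total replacements: 4

4


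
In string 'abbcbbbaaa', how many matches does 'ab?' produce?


Pattern 'ab?' matches 'a' optionally followed by 'b'.
String: 'abbcbbbaaa'
Scanning left to right for 'a' then checking next char:
  Match 1: 'ab' (a followed by b)
  Match 2: 'a' (a not followed by b)
  Match 3: 'a' (a not followed by b)
  Match 4: 'a' (a not followed by b)
Total matches: 4

4


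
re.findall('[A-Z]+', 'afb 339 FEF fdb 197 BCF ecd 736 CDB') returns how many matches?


Pattern '[A-Z]+' finds one or more uppercase letters.
Text: 'afb 339 FEF fdb 197 BCF ecd 736 CDB'
Scanning for matches:
  Match 1: 'FEF'
  Match 2: 'BCF'
  Match 3: 'CDB'
Total matches: 3

3


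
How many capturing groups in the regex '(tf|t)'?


To count capturing groups, count each '(' that starts a group.
Pattern: '(tf|t)'
Walking through the pattern:
  Position 0: '(' -> group #1
Total capturing groups: 1

1


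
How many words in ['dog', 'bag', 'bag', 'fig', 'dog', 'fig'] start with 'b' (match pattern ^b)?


Pattern ^b anchors to start of word. Check which words begin with 'b':
  'dog' -> no
  'bag' -> MATCH (starts with 'b')
  'bag' -> MATCH (starts with 'b')
  'fig' -> no
  'dog' -> no
  'fig' -> no
Matching words: ['bag', 'bag']
Count: 2

2


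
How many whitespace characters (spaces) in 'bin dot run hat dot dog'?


\s matches whitespace characters (spaces, tabs, etc.).
Text: 'bin dot run hat dot dog'
This text has 6 words separated by spaces.
Number of spaces = number of words - 1 = 6 - 1 = 5

5


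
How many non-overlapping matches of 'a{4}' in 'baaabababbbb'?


Pattern 'a{4}' matches exactly 4 consecutive a's (greedy, non-overlapping).
String: 'baaabababbbb'
Scanning for runs of a's:
  Run at pos 1: 'aaa' (length 3) -> 0 match(es)
  Run at pos 5: 'a' (length 1) -> 0 match(es)
  Run at pos 7: 'a' (length 1) -> 0 match(es)
Matches found: []
Total: 0

0


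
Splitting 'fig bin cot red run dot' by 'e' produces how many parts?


Splitting by 'e' breaks the string at each occurrence of the separator.
Text: 'fig bin cot red run dot'
Parts after split:
  Part 1: 'fig bin cot r'
  Part 2: 'd run dot'
Total parts: 2

2


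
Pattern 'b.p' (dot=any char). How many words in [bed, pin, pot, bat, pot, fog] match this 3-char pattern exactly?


Pattern 'b.p' means: starts with 'b', any single char, ends with 'p'.
Checking each word (must be exactly 3 chars):
  'bed' (len=3): no
  'pin' (len=3): no
  'pot' (len=3): no
  'bat' (len=3): no
  'pot' (len=3): no
  'fog' (len=3): no
Matching words: []
Total: 0

0


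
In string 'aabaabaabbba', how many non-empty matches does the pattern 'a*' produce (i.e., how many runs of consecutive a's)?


Pattern 'a*' matches zero or more a's. We want non-empty runs of consecutive a's.
String: 'aabaabaabbba'
Walking through the string to find runs of a's:
  Run 1: positions 0-1 -> 'aa'
  Run 2: positions 3-4 -> 'aa'
  Run 3: positions 6-7 -> 'aa'
  Run 4: positions 11-11 -> 'a'
Non-empty runs found: ['aa', 'aa', 'aa', 'a']
Count: 4

4


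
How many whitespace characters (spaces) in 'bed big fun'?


\s matches whitespace characters (spaces, tabs, etc.).
Text: 'bed big fun'
This text has 3 words separated by spaces.
Number of spaces = number of words - 1 = 3 - 1 = 2

2


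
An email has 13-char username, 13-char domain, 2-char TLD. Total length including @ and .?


An email address has format: username@domain.tld
Username length: 13
'@' character: 1
Domain length: 13
'.' character: 1
TLD length: 2
Total = 13 + 1 + 13 + 1 + 2 = 30

30


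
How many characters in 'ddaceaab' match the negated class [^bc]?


Negated class [^bc] matches any char NOT in {b, c}
Scanning 'ddaceaab':
  pos 0: 'd' -> MATCH
  pos 1: 'd' -> MATCH
  pos 2: 'a' -> MATCH
  pos 3: 'c' -> no (excluded)
  pos 4: 'e' -> MATCH
  pos 5: 'a' -> MATCH
  pos 6: 'a' -> MATCH
  pos 7: 'b' -> no (excluded)
Total matches: 6

6


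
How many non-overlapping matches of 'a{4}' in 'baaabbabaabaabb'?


Pattern 'a{4}' matches exactly 4 consecutive a's (greedy, non-overlapping).
String: 'baaabbabaabaabb'
Scanning for runs of a's:
  Run at pos 1: 'aaa' (length 3) -> 0 match(es)
  Run at pos 6: 'a' (length 1) -> 0 match(es)
  Run at pos 8: 'aa' (length 2) -> 0 match(es)
  Run at pos 11: 'aa' (length 2) -> 0 match(es)
Matches found: []
Total: 0

0


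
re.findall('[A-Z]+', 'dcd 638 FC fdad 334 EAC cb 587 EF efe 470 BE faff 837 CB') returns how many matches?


Pattern '[A-Z]+' finds one or more uppercase letters.
Text: 'dcd 638 FC fdad 334 EAC cb 587 EF efe 470 BE faff 837 CB'
Scanning for matches:
  Match 1: 'FC'
  Match 2: 'EAC'
  Match 3: 'EF'
  Match 4: 'BE'
  Match 5: 'CB'
Total matches: 5

5


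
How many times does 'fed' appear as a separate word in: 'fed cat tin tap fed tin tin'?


Scanning each word for exact match 'fed':
  Word 1: 'fed' -> MATCH
  Word 2: 'cat' -> no
  Word 3: 'tin' -> no
  Word 4: 'tap' -> no
  Word 5: 'fed' -> MATCH
  Word 6: 'tin' -> no
  Word 7: 'tin' -> no
Total matches: 2

2


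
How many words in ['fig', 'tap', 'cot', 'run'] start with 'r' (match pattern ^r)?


Pattern ^r anchors to start of word. Check which words begin with 'r':
  'fig' -> no
  'tap' -> no
  'cot' -> no
  'run' -> MATCH (starts with 'r')
Matching words: ['run']
Count: 1

1


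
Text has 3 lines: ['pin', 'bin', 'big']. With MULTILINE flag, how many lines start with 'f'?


With MULTILINE flag, ^ matches the start of each line.
Lines: ['pin', 'bin', 'big']
Checking which lines start with 'f':
  Line 1: 'pin' -> no
  Line 2: 'bin' -> no
  Line 3: 'big' -> no
Matching lines: []
Count: 0

0


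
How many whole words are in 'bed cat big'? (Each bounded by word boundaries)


Word boundaries (\b) mark the start/end of each word.
Text: 'bed cat big'
Splitting by whitespace:
  Word 1: 'bed'
  Word 2: 'cat'
  Word 3: 'big'
Total whole words: 3

3


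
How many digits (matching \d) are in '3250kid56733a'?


\d matches any digit 0-9.
Scanning '3250kid56733a':
  pos 0: '3' -> DIGIT
  pos 1: '2' -> DIGIT
  pos 2: '5' -> DIGIT
  pos 3: '0' -> DIGIT
  pos 7: '5' -> DIGIT
  pos 8: '6' -> DIGIT
  pos 9: '7' -> DIGIT
  pos 10: '3' -> DIGIT
  pos 11: '3' -> DIGIT
Digits found: ['3', '2', '5', '0', '5', '6', '7', '3', '3']
Total: 9

9


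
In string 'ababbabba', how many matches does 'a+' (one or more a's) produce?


Pattern 'a+' matches one or more consecutive a's.
String: 'ababbabba'
Scanning for runs of a:
  Match 1: 'a' (length 1)
  Match 2: 'a' (length 1)
  Match 3: 'a' (length 1)
  Match 4: 'a' (length 1)
Total matches: 4

4


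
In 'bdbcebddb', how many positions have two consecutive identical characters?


Looking for consecutive identical characters in 'bdbcebddb':
  pos 0-1: 'b' vs 'd' -> different
  pos 1-2: 'd' vs 'b' -> different
  pos 2-3: 'b' vs 'c' -> different
  pos 3-4: 'c' vs 'e' -> different
  pos 4-5: 'e' vs 'b' -> different
  pos 5-6: 'b' vs 'd' -> different
  pos 6-7: 'd' vs 'd' -> MATCH ('dd')
  pos 7-8: 'd' vs 'b' -> different
Consecutive identical pairs: ['dd']
Count: 1

1


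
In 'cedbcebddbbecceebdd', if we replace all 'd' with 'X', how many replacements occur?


re.sub('d', 'X', text) replaces every occurrence of 'd' with 'X'.
Text: 'cedbcebddbbecceebdd'
Scanning for 'd':
  pos 2: 'd' -> replacement #1
  pos 7: 'd' -> replacement #2
  pos 8: 'd' -> replacement #3
  pos 17: 'd' -> replacement #4
  pos 18: 'd' -> replacement #5
Total replacements: 5

5


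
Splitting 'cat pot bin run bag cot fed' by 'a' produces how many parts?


Splitting by 'a' breaks the string at each occurrence of the separator.
Text: 'cat pot bin run bag cot fed'
Parts after split:
  Part 1: 'c'
  Part 2: 't pot bin run b'
  Part 3: 'g cot fed'
Total parts: 3

3


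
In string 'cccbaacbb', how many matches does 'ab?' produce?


Pattern 'ab?' matches 'a' optionally followed by 'b'.
String: 'cccbaacbb'
Scanning left to right for 'a' then checking next char:
  Match 1: 'a' (a not followed by b)
  Match 2: 'a' (a not followed by b)
Total matches: 2

2


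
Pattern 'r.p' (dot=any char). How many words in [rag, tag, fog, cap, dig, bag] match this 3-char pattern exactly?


Pattern 'r.p' means: starts with 'r', any single char, ends with 'p'.
Checking each word (must be exactly 3 chars):
  'rag' (len=3): no
  'tag' (len=3): no
  'fog' (len=3): no
  'cap' (len=3): no
  'dig' (len=3): no
  'bag' (len=3): no
Matching words: []
Total: 0

0


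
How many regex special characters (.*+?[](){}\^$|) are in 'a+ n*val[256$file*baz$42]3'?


Regex special characters are: . * + ? [ ] ( ) { } \ ^ $ |
Scanning 'a+ n*val[256$file*baz$42]3':
  pos 1: '+' -> SPECIAL
  pos 4: '*' -> SPECIAL
  pos 8: '[' -> SPECIAL
  pos 12: '$' -> SPECIAL
  pos 17: '*' -> SPECIAL
  pos 21: '$' -> SPECIAL
  pos 24: ']' -> SPECIAL
Special chars found: ['+', '*', '[', '$', '*', '$', ']']
Total: 7

7


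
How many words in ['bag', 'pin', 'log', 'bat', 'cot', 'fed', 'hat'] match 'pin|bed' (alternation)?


Alternation 'pin|bed' matches either 'pin' or 'bed'.
Checking each word:
  'bag' -> no
  'pin' -> MATCH
  'log' -> no
  'bat' -> no
  'cot' -> no
  'fed' -> no
  'hat' -> no
Matches: ['pin']
Count: 1

1


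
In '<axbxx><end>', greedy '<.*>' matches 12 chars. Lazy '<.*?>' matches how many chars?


Greedy '<.*>' tries to match as MUCH as possible.
Lazy '<.*?>' tries to match as LITTLE as possible.

String: '<axbxx><end>'
Greedy '<.*>' starts at first '<' and extends to the LAST '>': '<axbxx><end>' (12 chars)
Lazy '<.*?>' starts at first '<' and stops at the FIRST '>': '<axbxx>' (7 chars)

7


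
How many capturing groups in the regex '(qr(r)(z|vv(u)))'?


To count capturing groups, count each '(' that starts a group.
Pattern: '(qr(r)(z|vv(u)))'
Walking through the pattern:
  Position 0: '(' -> group #1
  Position 3: '(' -> group #2
  Position 6: '(' -> group #3
  Position 11: '(' -> group #4
Total capturing groups: 4

4


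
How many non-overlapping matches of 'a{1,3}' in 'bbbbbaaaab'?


Pattern 'a{1,3}' matches between 1 and 3 consecutive a's (greedy).
String: 'bbbbbaaaab'
Finding runs of a's and applying greedy matching:
  Run at pos 5: 'aaaa' (length 4)
Matches: ['aaa', 'a']
Count: 2

2


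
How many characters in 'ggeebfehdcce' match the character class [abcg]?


Character class [abcg] matches any of: {a, b, c, g}
Scanning string 'ggeebfehdcce' character by character:
  pos 0: 'g' -> MATCH
  pos 1: 'g' -> MATCH
  pos 2: 'e' -> no
  pos 3: 'e' -> no
  pos 4: 'b' -> MATCH
  pos 5: 'f' -> no
  pos 6: 'e' -> no
  pos 7: 'h' -> no
  pos 8: 'd' -> no
  pos 9: 'c' -> MATCH
  pos 10: 'c' -> MATCH
  pos 11: 'e' -> no
Total matches: 5

5


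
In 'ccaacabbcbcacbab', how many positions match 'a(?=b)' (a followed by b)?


Lookahead 'a(?=b)' matches 'a' only when followed by 'b'.
String: 'ccaacabbcbcacbab'
Checking each position where char is 'a':
  pos 2: 'a' -> no (next='a')
  pos 3: 'a' -> no (next='c')
  pos 5: 'a' -> MATCH (next='b')
  pos 11: 'a' -> no (next='c')
  pos 14: 'a' -> MATCH (next='b')
Matching positions: [5, 14]
Count: 2

2


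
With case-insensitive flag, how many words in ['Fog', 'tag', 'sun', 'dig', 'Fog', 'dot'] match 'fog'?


Case-insensitive matching: compare each word's lowercase form to 'fog'.
  'Fog' -> lower='fog' -> MATCH
  'tag' -> lower='tag' -> no
  'sun' -> lower='sun' -> no
  'dig' -> lower='dig' -> no
  'Fog' -> lower='fog' -> MATCH
  'dot' -> lower='dot' -> no
Matches: ['Fog', 'Fog']
Count: 2

2


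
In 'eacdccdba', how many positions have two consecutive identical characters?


Looking for consecutive identical characters in 'eacdccdba':
  pos 0-1: 'e' vs 'a' -> different
  pos 1-2: 'a' vs 'c' -> different
  pos 2-3: 'c' vs 'd' -> different
  pos 3-4: 'd' vs 'c' -> different
  pos 4-5: 'c' vs 'c' -> MATCH ('cc')
  pos 5-6: 'c' vs 'd' -> different
  pos 6-7: 'd' vs 'b' -> different
  pos 7-8: 'b' vs 'a' -> different
Consecutive identical pairs: ['cc']
Count: 1

1


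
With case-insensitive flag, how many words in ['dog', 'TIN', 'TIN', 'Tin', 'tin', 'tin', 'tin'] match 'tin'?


Case-insensitive matching: compare each word's lowercase form to 'tin'.
  'dog' -> lower='dog' -> no
  'TIN' -> lower='tin' -> MATCH
  'TIN' -> lower='tin' -> MATCH
  'Tin' -> lower='tin' -> MATCH
  'tin' -> lower='tin' -> MATCH
  'tin' -> lower='tin' -> MATCH
  'tin' -> lower='tin' -> MATCH
Matches: ['TIN', 'TIN', 'Tin', 'tin', 'tin', 'tin']
Count: 6

6


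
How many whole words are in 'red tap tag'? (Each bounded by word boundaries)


Word boundaries (\b) mark the start/end of each word.
Text: 'red tap tag'
Splitting by whitespace:
  Word 1: 'red'
  Word 2: 'tap'
  Word 3: 'tag'
Total whole words: 3

3


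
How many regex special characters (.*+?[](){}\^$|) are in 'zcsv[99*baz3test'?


Regex special characters are: . * + ? [ ] ( ) { } \ ^ $ |
Scanning 'zcsv[99*baz3test':
  pos 4: '[' -> SPECIAL
  pos 7: '*' -> SPECIAL
Special chars found: ['[', '*']
Total: 2

2


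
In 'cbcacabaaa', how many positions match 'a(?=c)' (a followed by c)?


Lookahead 'a(?=c)' matches 'a' only when followed by 'c'.
String: 'cbcacabaaa'
Checking each position where char is 'a':
  pos 3: 'a' -> MATCH (next='c')
  pos 5: 'a' -> no (next='b')
  pos 7: 'a' -> no (next='a')
  pos 8: 'a' -> no (next='a')
Matching positions: [3]
Count: 1

1


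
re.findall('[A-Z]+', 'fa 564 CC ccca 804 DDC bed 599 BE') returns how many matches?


Pattern '[A-Z]+' finds one or more uppercase letters.
Text: 'fa 564 CC ccca 804 DDC bed 599 BE'
Scanning for matches:
  Match 1: 'CC'
  Match 2: 'DDC'
  Match 3: 'BE'
Total matches: 3

3


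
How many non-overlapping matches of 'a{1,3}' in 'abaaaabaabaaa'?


Pattern 'a{1,3}' matches between 1 and 3 consecutive a's (greedy).
String: 'abaaaabaabaaa'
Finding runs of a's and applying greedy matching:
  Run at pos 0: 'a' (length 1)
  Run at pos 2: 'aaaa' (length 4)
  Run at pos 7: 'aa' (length 2)
  Run at pos 10: 'aaa' (length 3)
Matches: ['a', 'aaa', 'a', 'aa', 'aaa']
Count: 5

5


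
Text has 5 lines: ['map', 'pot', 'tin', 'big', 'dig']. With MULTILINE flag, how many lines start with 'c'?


With MULTILINE flag, ^ matches the start of each line.
Lines: ['map', 'pot', 'tin', 'big', 'dig']
Checking which lines start with 'c':
  Line 1: 'map' -> no
  Line 2: 'pot' -> no
  Line 3: 'tin' -> no
  Line 4: 'big' -> no
  Line 5: 'dig' -> no
Matching lines: []
Count: 0

0


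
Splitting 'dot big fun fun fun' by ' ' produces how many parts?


Splitting by ' ' breaks the string at each occurrence of the separator.
Text: 'dot big fun fun fun'
Parts after split:
  Part 1: 'dot'
  Part 2: 'big'
  Part 3: 'fun'
  Part 4: 'fun'
  Part 5: 'fun'
Total parts: 5

5


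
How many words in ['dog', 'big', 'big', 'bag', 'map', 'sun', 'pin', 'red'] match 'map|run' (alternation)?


Alternation 'map|run' matches either 'map' or 'run'.
Checking each word:
  'dog' -> no
  'big' -> no
  'big' -> no
  'bag' -> no
  'map' -> MATCH
  'sun' -> no
  'pin' -> no
  'red' -> no
Matches: ['map']
Count: 1

1


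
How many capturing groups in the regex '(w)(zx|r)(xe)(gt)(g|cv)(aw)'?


To count capturing groups, count each '(' that starts a group.
Pattern: '(w)(zx|r)(xe)(gt)(g|cv)(aw)'
Walking through the pattern:
  Position 0: '(' -> group #1
  Position 3: '(' -> group #2
  Position 9: '(' -> group #3
  Position 13: '(' -> group #4
  Position 17: '(' -> group #5
  Position 23: '(' -> group #6
Total capturing groups: 6

6


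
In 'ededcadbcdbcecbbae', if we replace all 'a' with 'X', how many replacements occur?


re.sub('a', 'X', text) replaces every occurrence of 'a' with 'X'.
Text: 'ededcadbcdbcecbbae'
Scanning for 'a':
  pos 5: 'a' -> replacement #1
  pos 16: 'a' -> replacement #2
Total replacements: 2

2


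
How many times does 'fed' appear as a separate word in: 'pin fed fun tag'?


Scanning each word for exact match 'fed':
  Word 1: 'pin' -> no
  Word 2: 'fed' -> MATCH
  Word 3: 'fun' -> no
  Word 4: 'tag' -> no
Total matches: 1

1


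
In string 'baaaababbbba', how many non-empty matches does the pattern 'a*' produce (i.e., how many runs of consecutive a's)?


Pattern 'a*' matches zero or more a's. We want non-empty runs of consecutive a's.
String: 'baaaababbbba'
Walking through the string to find runs of a's:
  Run 1: positions 1-4 -> 'aaaa'
  Run 2: positions 6-6 -> 'a'
  Run 3: positions 11-11 -> 'a'
Non-empty runs found: ['aaaa', 'a', 'a']
Count: 3

3


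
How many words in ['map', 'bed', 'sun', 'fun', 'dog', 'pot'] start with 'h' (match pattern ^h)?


Pattern ^h anchors to start of word. Check which words begin with 'h':
  'map' -> no
  'bed' -> no
  'sun' -> no
  'fun' -> no
  'dog' -> no
  'pot' -> no
Matching words: []
Count: 0

0


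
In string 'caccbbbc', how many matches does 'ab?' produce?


Pattern 'ab?' matches 'a' optionally followed by 'b'.
String: 'caccbbbc'
Scanning left to right for 'a' then checking next char:
  Match 1: 'a' (a not followed by b)
Total matches: 1

1


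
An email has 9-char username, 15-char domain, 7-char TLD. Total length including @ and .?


An email address has format: username@domain.tld
Username length: 9
'@' character: 1
Domain length: 15
'.' character: 1
TLD length: 7
Total = 9 + 1 + 15 + 1 + 7 = 33

33


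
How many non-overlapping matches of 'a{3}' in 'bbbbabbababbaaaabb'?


Pattern 'a{3}' matches exactly 3 consecutive a's (greedy, non-overlapping).
String: 'bbbbabbababbaaaabb'
Scanning for runs of a's:
  Run at pos 4: 'a' (length 1) -> 0 match(es)
  Run at pos 7: 'a' (length 1) -> 0 match(es)
  Run at pos 9: 'a' (length 1) -> 0 match(es)
  Run at pos 12: 'aaaa' (length 4) -> 1 match(es)
Matches found: ['aaa']
Total: 1

1


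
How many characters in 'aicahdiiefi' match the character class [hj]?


Character class [hj] matches any of: {h, j}
Scanning string 'aicahdiiefi' character by character:
  pos 0: 'a' -> no
  pos 1: 'i' -> no
  pos 2: 'c' -> no
  pos 3: 'a' -> no
  pos 4: 'h' -> MATCH
  pos 5: 'd' -> no
  pos 6: 'i' -> no
  pos 7: 'i' -> no
  pos 8: 'e' -> no
  pos 9: 'f' -> no
  pos 10: 'i' -> no
Total matches: 1

1


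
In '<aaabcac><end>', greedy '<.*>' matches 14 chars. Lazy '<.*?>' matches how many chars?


Greedy '<.*>' tries to match as MUCH as possible.
Lazy '<.*?>' tries to match as LITTLE as possible.

String: '<aaabcac><end>'
Greedy '<.*>' starts at first '<' and extends to the LAST '>': '<aaabcac><end>' (14 chars)
Lazy '<.*?>' starts at first '<' and stops at the FIRST '>': '<aaabcac>' (9 chars)

9


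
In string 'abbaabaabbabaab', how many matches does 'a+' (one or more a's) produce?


Pattern 'a+' matches one or more consecutive a's.
String: 'abbaabaabbabaab'
Scanning for runs of a:
  Match 1: 'a' (length 1)
  Match 2: 'aa' (length 2)
  Match 3: 'aa' (length 2)
  Match 4: 'a' (length 1)
  Match 5: 'aa' (length 2)
Total matches: 5

5


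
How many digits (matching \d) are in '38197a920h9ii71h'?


\d matches any digit 0-9.
Scanning '38197a920h9ii71h':
  pos 0: '3' -> DIGIT
  pos 1: '8' -> DIGIT
  pos 2: '1' -> DIGIT
  pos 3: '9' -> DIGIT
  pos 4: '7' -> DIGIT
  pos 6: '9' -> DIGIT
  pos 7: '2' -> DIGIT
  pos 8: '0' -> DIGIT
  pos 10: '9' -> DIGIT
  pos 13: '7' -> DIGIT
  pos 14: '1' -> DIGIT
Digits found: ['3', '8', '1', '9', '7', '9', '2', '0', '9', '7', '1']
Total: 11

11


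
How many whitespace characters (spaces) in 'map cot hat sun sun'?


\s matches whitespace characters (spaces, tabs, etc.).
Text: 'map cot hat sun sun'
This text has 5 words separated by spaces.
Number of spaces = number of words - 1 = 5 - 1 = 4

4


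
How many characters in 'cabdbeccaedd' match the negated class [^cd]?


Negated class [^cd] matches any char NOT in {c, d}
Scanning 'cabdbeccaedd':
  pos 0: 'c' -> no (excluded)
  pos 1: 'a' -> MATCH
  pos 2: 'b' -> MATCH
  pos 3: 'd' -> no (excluded)
  pos 4: 'b' -> MATCH
  pos 5: 'e' -> MATCH
  pos 6: 'c' -> no (excluded)
  pos 7: 'c' -> no (excluded)
  pos 8: 'a' -> MATCH
  pos 9: 'e' -> MATCH
  pos 10: 'd' -> no (excluded)
  pos 11: 'd' -> no (excluded)
Total matches: 6

6


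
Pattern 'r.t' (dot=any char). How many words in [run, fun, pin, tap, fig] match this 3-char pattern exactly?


Pattern 'r.t' means: starts with 'r', any single char, ends with 't'.
Checking each word (must be exactly 3 chars):
  'run' (len=3): no
  'fun' (len=3): no
  'pin' (len=3): no
  'tap' (len=3): no
  'fig' (len=3): no
Matching words: []
Total: 0

0


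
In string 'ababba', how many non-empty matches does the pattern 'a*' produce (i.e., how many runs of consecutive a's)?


Pattern 'a*' matches zero or more a's. We want non-empty runs of consecutive a's.
String: 'ababba'
Walking through the string to find runs of a's:
  Run 1: positions 0-0 -> 'a'
  Run 2: positions 2-2 -> 'a'
  Run 3: positions 5-5 -> 'a'
Non-empty runs found: ['a', 'a', 'a']
Count: 3

3


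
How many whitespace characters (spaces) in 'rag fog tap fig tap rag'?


\s matches whitespace characters (spaces, tabs, etc.).
Text: 'rag fog tap fig tap rag'
This text has 6 words separated by spaces.
Number of spaces = number of words - 1 = 6 - 1 = 5

5


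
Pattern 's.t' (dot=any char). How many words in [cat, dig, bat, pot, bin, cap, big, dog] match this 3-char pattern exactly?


Pattern 's.t' means: starts with 's', any single char, ends with 't'.
Checking each word (must be exactly 3 chars):
  'cat' (len=3): no
  'dig' (len=3): no
  'bat' (len=3): no
  'pot' (len=3): no
  'bin' (len=3): no
  'cap' (len=3): no
  'big' (len=3): no
  'dog' (len=3): no
Matching words: []
Total: 0

0


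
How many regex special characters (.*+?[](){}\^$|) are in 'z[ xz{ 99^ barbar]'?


Regex special characters are: . * + ? [ ] ( ) { } \ ^ $ |
Scanning 'z[ xz{ 99^ barbar]':
  pos 1: '[' -> SPECIAL
  pos 5: '{' -> SPECIAL
  pos 9: '^' -> SPECIAL
  pos 17: ']' -> SPECIAL
Special chars found: ['[', '{', '^', ']']
Total: 4

4


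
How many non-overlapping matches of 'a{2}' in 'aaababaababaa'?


Pattern 'a{2}' matches exactly 2 consecutive a's (greedy, non-overlapping).
String: 'aaababaababaa'
Scanning for runs of a's:
  Run at pos 0: 'aaa' (length 3) -> 1 match(es)
  Run at pos 4: 'a' (length 1) -> 0 match(es)
  Run at pos 6: 'aa' (length 2) -> 1 match(es)
  Run at pos 9: 'a' (length 1) -> 0 match(es)
  Run at pos 11: 'aa' (length 2) -> 1 match(es)
Matches found: ['aa', 'aa', 'aa']
Total: 3

3


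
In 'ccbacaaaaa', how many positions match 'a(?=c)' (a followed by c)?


Lookahead 'a(?=c)' matches 'a' only when followed by 'c'.
String: 'ccbacaaaaa'
Checking each position where char is 'a':
  pos 3: 'a' -> MATCH (next='c')
  pos 5: 'a' -> no (next='a')
  pos 6: 'a' -> no (next='a')
  pos 7: 'a' -> no (next='a')
  pos 8: 'a' -> no (next='a')
Matching positions: [3]
Count: 1

1


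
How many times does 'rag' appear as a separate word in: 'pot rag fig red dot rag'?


Scanning each word for exact match 'rag':
  Word 1: 'pot' -> no
  Word 2: 'rag' -> MATCH
  Word 3: 'fig' -> no
  Word 4: 'red' -> no
  Word 5: 'dot' -> no
  Word 6: 'rag' -> MATCH
Total matches: 2

2


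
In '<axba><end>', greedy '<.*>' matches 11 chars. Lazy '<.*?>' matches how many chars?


Greedy '<.*>' tries to match as MUCH as possible.
Lazy '<.*?>' tries to match as LITTLE as possible.

String: '<axba><end>'
Greedy '<.*>' starts at first '<' and extends to the LAST '>': '<axba><end>' (11 chars)
Lazy '<.*?>' starts at first '<' and stops at the FIRST '>': '<axba>' (6 chars)

6


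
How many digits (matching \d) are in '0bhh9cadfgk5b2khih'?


\d matches any digit 0-9.
Scanning '0bhh9cadfgk5b2khih':
  pos 0: '0' -> DIGIT
  pos 4: '9' -> DIGIT
  pos 11: '5' -> DIGIT
  pos 13: '2' -> DIGIT
Digits found: ['0', '9', '5', '2']
Total: 4

4


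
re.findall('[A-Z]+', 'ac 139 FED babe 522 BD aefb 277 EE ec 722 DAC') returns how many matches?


Pattern '[A-Z]+' finds one or more uppercase letters.
Text: 'ac 139 FED babe 522 BD aefb 277 EE ec 722 DAC'
Scanning for matches:
  Match 1: 'FED'
  Match 2: 'BD'
  Match 3: 'EE'
  Match 4: 'DAC'
Total matches: 4

4


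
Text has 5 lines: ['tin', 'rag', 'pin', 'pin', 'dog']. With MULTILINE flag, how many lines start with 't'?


With MULTILINE flag, ^ matches the start of each line.
Lines: ['tin', 'rag', 'pin', 'pin', 'dog']
Checking which lines start with 't':
  Line 1: 'tin' -> MATCH
  Line 2: 'rag' -> no
  Line 3: 'pin' -> no
  Line 4: 'pin' -> no
  Line 5: 'dog' -> no
Matching lines: ['tin']
Count: 1

1


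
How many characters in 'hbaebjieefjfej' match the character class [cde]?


Character class [cde] matches any of: {c, d, e}
Scanning string 'hbaebjieefjfej' character by character:
  pos 0: 'h' -> no
  pos 1: 'b' -> no
  pos 2: 'a' -> no
  pos 3: 'e' -> MATCH
  pos 4: 'b' -> no
  pos 5: 'j' -> no
  pos 6: 'i' -> no
  pos 7: 'e' -> MATCH
  pos 8: 'e' -> MATCH
  pos 9: 'f' -> no
  pos 10: 'j' -> no
  pos 11: 'f' -> no
  pos 12: 'e' -> MATCH
  pos 13: 'j' -> no
Total matches: 4

4


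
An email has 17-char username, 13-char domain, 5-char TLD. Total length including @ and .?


An email address has format: username@domain.tld
Username length: 17
'@' character: 1
Domain length: 13
'.' character: 1
TLD length: 5
Total = 17 + 1 + 13 + 1 + 5 = 37

37


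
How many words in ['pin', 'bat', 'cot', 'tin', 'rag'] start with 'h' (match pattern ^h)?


Pattern ^h anchors to start of word. Check which words begin with 'h':
  'pin' -> no
  'bat' -> no
  'cot' -> no
  'tin' -> no
  'rag' -> no
Matching words: []
Count: 0

0


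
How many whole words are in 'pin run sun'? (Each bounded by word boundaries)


Word boundaries (\b) mark the start/end of each word.
Text: 'pin run sun'
Splitting by whitespace:
  Word 1: 'pin'
  Word 2: 'run'
  Word 3: 'sun'
Total whole words: 3

3


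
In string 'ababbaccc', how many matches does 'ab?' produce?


Pattern 'ab?' matches 'a' optionally followed by 'b'.
String: 'ababbaccc'
Scanning left to right for 'a' then checking next char:
  Match 1: 'ab' (a followed by b)
  Match 2: 'ab' (a followed by b)
  Match 3: 'a' (a not followed by b)
Total matches: 3

3


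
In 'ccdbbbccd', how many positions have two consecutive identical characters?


Looking for consecutive identical characters in 'ccdbbbccd':
  pos 0-1: 'c' vs 'c' -> MATCH ('cc')
  pos 1-2: 'c' vs 'd' -> different
  pos 2-3: 'd' vs 'b' -> different
  pos 3-4: 'b' vs 'b' -> MATCH ('bb')
  pos 4-5: 'b' vs 'b' -> MATCH ('bb')
  pos 5-6: 'b' vs 'c' -> different
  pos 6-7: 'c' vs 'c' -> MATCH ('cc')
  pos 7-8: 'c' vs 'd' -> different
Consecutive identical pairs: ['cc', 'bb', 'bb', 'cc']
Count: 4

4


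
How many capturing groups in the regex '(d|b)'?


To count capturing groups, count each '(' that starts a group.
Pattern: '(d|b)'
Walking through the pattern:
  Position 0: '(' -> group #1
Total capturing groups: 1

1


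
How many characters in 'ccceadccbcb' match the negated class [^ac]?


Negated class [^ac] matches any char NOT in {a, c}
Scanning 'ccceadccbcb':
  pos 0: 'c' -> no (excluded)
  pos 1: 'c' -> no (excluded)
  pos 2: 'c' -> no (excluded)
  pos 3: 'e' -> MATCH
  pos 4: 'a' -> no (excluded)
  pos 5: 'd' -> MATCH
  pos 6: 'c' -> no (excluded)
  pos 7: 'c' -> no (excluded)
  pos 8: 'b' -> MATCH
  pos 9: 'c' -> no (excluded)
  pos 10: 'b' -> MATCH
Total matches: 4

4


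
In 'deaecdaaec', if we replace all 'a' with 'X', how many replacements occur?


re.sub('a', 'X', text) replaces every occurrence of 'a' with 'X'.
Text: 'deaecdaaec'
Scanning for 'a':
  pos 2: 'a' -> replacement #1
  pos 6: 'a' -> replacement #2
  pos 7: 'a' -> replacement #3
Total replacements: 3

3


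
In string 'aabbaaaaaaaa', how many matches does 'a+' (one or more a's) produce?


Pattern 'a+' matches one or more consecutive a's.
String: 'aabbaaaaaaaa'
Scanning for runs of a:
  Match 1: 'aa' (length 2)
  Match 2: 'aaaaaaaa' (length 8)
Total matches: 2

2


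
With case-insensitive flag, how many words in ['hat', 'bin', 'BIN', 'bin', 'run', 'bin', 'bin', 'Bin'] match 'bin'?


Case-insensitive matching: compare each word's lowercase form to 'bin'.
  'hat' -> lower='hat' -> no
  'bin' -> lower='bin' -> MATCH
  'BIN' -> lower='bin' -> MATCH
  'bin' -> lower='bin' -> MATCH
  'run' -> lower='run' -> no
  'bin' -> lower='bin' -> MATCH
  'bin' -> lower='bin' -> MATCH
  'Bin' -> lower='bin' -> MATCH
Matches: ['bin', 'BIN', 'bin', 'bin', 'bin', 'Bin']
Count: 6

6


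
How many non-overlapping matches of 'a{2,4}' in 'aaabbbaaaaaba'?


Pattern 'a{2,4}' matches between 2 and 4 consecutive a's (greedy).
String: 'aaabbbaaaaaba'
Finding runs of a's and applying greedy matching:
  Run at pos 0: 'aaa' (length 3)
  Run at pos 6: 'aaaaa' (length 5)
  Run at pos 12: 'a' (length 1)
Matches: ['aaa', 'aaaa']
Count: 2

2


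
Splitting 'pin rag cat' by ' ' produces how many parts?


Splitting by ' ' breaks the string at each occurrence of the separator.
Text: 'pin rag cat'
Parts after split:
  Part 1: 'pin'
  Part 2: 'rag'
  Part 3: 'cat'
Total parts: 3

3


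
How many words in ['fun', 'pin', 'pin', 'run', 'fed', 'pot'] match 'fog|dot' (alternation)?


Alternation 'fog|dot' matches either 'fog' or 'dot'.
Checking each word:
  'fun' -> no
  'pin' -> no
  'pin' -> no
  'run' -> no
  'fed' -> no
  'pot' -> no
Matches: []
Count: 0

0


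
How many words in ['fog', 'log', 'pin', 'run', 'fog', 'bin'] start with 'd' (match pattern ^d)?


Pattern ^d anchors to start of word. Check which words begin with 'd':
  'fog' -> no
  'log' -> no
  'pin' -> no
  'run' -> no
  'fog' -> no
  'bin' -> no
Matching words: []
Count: 0

0


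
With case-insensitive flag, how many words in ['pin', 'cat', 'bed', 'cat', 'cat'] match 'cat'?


Case-insensitive matching: compare each word's lowercase form to 'cat'.
  'pin' -> lower='pin' -> no
  'cat' -> lower='cat' -> MATCH
  'bed' -> lower='bed' -> no
  'cat' -> lower='cat' -> MATCH
  'cat' -> lower='cat' -> MATCH
Matches: ['cat', 'cat', 'cat']
Count: 3

3
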